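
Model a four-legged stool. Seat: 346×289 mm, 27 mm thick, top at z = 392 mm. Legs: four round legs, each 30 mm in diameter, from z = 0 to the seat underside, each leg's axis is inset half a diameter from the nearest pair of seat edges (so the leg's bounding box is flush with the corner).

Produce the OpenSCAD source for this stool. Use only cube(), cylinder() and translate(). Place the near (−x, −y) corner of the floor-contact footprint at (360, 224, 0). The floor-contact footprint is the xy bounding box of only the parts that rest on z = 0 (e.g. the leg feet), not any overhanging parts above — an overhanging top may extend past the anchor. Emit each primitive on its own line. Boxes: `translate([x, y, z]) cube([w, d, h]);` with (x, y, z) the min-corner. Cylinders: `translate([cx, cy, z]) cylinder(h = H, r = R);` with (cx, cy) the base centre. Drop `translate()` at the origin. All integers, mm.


translate([360, 224, 365]) cube([346, 289, 27]);
translate([375, 239, 0]) cylinder(h = 365, r = 15);
translate([691, 239, 0]) cylinder(h = 365, r = 15);
translate([375, 498, 0]) cylinder(h = 365, r = 15);
translate([691, 498, 0]) cylinder(h = 365, r = 15);


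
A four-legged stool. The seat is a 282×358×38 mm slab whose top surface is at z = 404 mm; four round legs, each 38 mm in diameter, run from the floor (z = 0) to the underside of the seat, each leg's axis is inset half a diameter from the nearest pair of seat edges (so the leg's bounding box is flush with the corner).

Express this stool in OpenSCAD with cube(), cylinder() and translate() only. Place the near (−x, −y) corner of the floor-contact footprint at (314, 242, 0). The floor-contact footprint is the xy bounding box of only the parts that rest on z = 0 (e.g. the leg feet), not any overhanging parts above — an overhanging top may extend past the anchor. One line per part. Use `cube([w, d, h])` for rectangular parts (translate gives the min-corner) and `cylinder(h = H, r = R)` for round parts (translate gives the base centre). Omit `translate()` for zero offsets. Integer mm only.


// leg_h = 404 - 38 = 366
translate([314, 242, 366]) cube([282, 358, 38]);
translate([333, 261, 0]) cylinder(h = 366, r = 19);
translate([577, 261, 0]) cylinder(h = 366, r = 19);
translate([333, 581, 0]) cylinder(h = 366, r = 19);
translate([577, 581, 0]) cylinder(h = 366, r = 19);


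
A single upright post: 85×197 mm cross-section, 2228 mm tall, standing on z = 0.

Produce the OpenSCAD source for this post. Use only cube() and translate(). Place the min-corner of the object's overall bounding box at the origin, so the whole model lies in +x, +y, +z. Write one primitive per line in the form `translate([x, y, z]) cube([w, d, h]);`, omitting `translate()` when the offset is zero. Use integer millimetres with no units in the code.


cube([85, 197, 2228]);


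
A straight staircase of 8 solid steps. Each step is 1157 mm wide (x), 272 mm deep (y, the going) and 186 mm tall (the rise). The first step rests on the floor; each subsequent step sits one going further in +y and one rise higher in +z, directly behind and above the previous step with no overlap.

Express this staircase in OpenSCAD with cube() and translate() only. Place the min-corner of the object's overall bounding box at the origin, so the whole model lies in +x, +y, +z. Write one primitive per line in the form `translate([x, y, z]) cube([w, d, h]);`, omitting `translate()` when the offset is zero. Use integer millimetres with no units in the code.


cube([1157, 272, 186]);
translate([0, 272, 186]) cube([1157, 272, 186]);
translate([0, 544, 372]) cube([1157, 272, 186]);
translate([0, 816, 558]) cube([1157, 272, 186]);
translate([0, 1088, 744]) cube([1157, 272, 186]);
translate([0, 1360, 930]) cube([1157, 272, 186]);
translate([0, 1632, 1116]) cube([1157, 272, 186]);
translate([0, 1904, 1302]) cube([1157, 272, 186]);


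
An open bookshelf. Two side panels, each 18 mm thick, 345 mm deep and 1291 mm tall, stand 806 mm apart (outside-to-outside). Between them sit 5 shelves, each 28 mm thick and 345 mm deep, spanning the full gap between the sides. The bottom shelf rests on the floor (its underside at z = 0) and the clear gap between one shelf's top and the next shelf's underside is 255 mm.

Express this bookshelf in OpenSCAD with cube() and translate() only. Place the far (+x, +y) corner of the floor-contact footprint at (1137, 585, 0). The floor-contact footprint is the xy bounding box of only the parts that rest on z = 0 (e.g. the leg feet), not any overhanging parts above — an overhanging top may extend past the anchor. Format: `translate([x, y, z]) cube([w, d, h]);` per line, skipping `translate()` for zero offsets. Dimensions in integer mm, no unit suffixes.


translate([331, 240, 0]) cube([18, 345, 1291]);
translate([1119, 240, 0]) cube([18, 345, 1291]);
translate([349, 240, 0]) cube([770, 345, 28]);
translate([349, 240, 283]) cube([770, 345, 28]);
translate([349, 240, 566]) cube([770, 345, 28]);
translate([349, 240, 849]) cube([770, 345, 28]);
translate([349, 240, 1132]) cube([770, 345, 28]);


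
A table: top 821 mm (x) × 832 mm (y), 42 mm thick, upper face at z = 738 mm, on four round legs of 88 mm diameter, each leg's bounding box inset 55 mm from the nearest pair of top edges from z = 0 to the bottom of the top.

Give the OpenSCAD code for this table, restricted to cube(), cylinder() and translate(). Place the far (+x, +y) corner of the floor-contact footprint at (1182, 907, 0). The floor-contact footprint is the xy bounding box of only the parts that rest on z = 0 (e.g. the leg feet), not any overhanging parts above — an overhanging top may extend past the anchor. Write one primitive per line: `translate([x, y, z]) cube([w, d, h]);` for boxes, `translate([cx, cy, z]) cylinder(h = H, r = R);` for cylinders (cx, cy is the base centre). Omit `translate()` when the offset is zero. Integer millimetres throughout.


translate([416, 130, 696]) cube([821, 832, 42]);
translate([515, 229, 0]) cylinder(h = 696, r = 44);
translate([1138, 229, 0]) cylinder(h = 696, r = 44);
translate([515, 863, 0]) cylinder(h = 696, r = 44);
translate([1138, 863, 0]) cylinder(h = 696, r = 44);


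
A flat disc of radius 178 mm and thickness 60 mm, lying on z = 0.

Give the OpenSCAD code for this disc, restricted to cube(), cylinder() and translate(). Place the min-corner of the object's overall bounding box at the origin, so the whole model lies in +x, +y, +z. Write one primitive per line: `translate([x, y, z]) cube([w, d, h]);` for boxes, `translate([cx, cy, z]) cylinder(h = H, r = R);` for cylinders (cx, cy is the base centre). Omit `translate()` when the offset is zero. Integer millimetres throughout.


translate([178, 178, 0]) cylinder(h = 60, r = 178);


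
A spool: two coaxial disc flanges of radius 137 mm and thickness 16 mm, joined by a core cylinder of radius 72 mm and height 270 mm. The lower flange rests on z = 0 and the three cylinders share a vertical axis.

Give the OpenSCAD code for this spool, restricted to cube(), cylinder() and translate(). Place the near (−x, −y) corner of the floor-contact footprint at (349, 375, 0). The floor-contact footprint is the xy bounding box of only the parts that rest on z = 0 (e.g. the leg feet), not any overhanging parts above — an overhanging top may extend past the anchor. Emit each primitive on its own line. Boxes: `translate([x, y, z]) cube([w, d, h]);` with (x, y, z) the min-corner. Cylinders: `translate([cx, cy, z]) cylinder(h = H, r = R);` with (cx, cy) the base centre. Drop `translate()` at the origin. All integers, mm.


translate([486, 512, 0]) cylinder(h = 16, r = 137);
translate([486, 512, 16]) cylinder(h = 270, r = 72);
translate([486, 512, 286]) cylinder(h = 16, r = 137);


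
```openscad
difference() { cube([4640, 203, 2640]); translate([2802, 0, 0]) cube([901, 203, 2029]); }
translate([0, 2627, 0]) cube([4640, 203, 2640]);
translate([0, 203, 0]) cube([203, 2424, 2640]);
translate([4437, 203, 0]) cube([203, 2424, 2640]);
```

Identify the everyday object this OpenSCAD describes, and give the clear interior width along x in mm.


A single room. The interior width is 4234 mm.

Four walls enclosing a rectangle with a door in the front wall — a room. Outside width 4640 minus two 203 mm walls gives 4234 mm.


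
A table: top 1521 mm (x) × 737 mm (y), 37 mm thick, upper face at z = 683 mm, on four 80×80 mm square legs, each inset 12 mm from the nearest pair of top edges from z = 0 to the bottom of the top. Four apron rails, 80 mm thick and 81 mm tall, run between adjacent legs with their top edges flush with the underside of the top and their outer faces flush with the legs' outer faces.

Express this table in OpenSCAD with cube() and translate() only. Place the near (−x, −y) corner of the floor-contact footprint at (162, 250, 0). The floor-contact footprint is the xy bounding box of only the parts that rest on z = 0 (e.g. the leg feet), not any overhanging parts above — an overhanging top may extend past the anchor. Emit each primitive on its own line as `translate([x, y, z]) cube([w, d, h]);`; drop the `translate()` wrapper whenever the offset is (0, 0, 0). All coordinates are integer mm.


translate([150, 238, 646]) cube([1521, 737, 37]);
translate([162, 250, 0]) cube([80, 80, 646]);
translate([1579, 250, 0]) cube([80, 80, 646]);
translate([162, 883, 0]) cube([80, 80, 646]);
translate([1579, 883, 0]) cube([80, 80, 646]);
translate([242, 250, 565]) cube([1337, 80, 81]);
translate([242, 883, 565]) cube([1337, 80, 81]);
translate([162, 330, 565]) cube([80, 553, 81]);
translate([1579, 330, 565]) cube([80, 553, 81]);


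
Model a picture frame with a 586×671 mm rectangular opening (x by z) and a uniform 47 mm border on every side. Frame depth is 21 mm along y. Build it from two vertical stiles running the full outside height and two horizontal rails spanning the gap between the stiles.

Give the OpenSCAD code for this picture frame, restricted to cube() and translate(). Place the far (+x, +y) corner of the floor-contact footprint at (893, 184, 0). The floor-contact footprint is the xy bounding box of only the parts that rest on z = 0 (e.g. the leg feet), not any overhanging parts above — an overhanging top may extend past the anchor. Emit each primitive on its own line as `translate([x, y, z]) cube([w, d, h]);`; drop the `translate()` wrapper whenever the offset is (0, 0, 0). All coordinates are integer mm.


translate([213, 163, 0]) cube([47, 21, 765]);
translate([846, 163, 0]) cube([47, 21, 765]);
translate([260, 163, 0]) cube([586, 21, 47]);
translate([260, 163, 718]) cube([586, 21, 47]);


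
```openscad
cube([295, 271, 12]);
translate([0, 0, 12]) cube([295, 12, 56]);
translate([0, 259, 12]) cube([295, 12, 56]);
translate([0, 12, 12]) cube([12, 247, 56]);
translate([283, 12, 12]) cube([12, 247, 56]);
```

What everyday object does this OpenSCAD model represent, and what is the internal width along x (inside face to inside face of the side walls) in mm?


An open box. The internal width is 271 mm.

A 295×271 base slab with four walls standing on it — an open box. The base is 295 mm wide and the walls are 12 mm thick, so the internal width is 295 − 2 × 12 = 271 mm.


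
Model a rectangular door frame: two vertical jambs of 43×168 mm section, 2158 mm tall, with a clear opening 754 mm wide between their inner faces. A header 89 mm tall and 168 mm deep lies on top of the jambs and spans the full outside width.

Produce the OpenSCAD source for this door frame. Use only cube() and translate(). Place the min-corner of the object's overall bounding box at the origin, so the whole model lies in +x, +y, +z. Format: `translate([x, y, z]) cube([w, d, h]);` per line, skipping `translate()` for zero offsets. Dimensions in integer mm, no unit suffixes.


cube([43, 168, 2158]);
translate([797, 0, 0]) cube([43, 168, 2158]);
translate([0, 0, 2158]) cube([840, 168, 89]);


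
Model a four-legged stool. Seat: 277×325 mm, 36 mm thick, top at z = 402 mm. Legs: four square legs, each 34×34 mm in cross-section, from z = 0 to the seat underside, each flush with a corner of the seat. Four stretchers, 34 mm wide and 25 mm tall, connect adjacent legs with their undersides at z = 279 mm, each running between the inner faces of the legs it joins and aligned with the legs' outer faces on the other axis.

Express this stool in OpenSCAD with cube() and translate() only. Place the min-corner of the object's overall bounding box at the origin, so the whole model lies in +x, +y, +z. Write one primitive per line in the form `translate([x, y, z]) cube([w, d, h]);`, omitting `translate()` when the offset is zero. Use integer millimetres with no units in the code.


// leg_h = 402 - 36 = 366
// stretcher span = 277 - 2*34 = 209
translate([0, 0, 366]) cube([277, 325, 36]);
cube([34, 34, 366]);
translate([243, 0, 0]) cube([34, 34, 366]);
translate([0, 291, 0]) cube([34, 34, 366]);
translate([243, 291, 0]) cube([34, 34, 366]);
translate([34, 0, 279]) cube([209, 34, 25]);
translate([34, 291, 279]) cube([209, 34, 25]);
translate([0, 34, 279]) cube([34, 257, 25]);
translate([243, 34, 279]) cube([34, 257, 25]);


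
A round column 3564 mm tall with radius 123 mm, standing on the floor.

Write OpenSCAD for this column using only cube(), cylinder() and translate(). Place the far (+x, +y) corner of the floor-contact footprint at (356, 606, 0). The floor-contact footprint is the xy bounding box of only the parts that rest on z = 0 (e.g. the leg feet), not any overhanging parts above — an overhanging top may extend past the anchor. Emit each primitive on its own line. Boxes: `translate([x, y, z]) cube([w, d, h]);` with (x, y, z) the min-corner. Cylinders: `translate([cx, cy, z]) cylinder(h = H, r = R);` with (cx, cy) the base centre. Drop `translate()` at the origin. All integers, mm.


translate([233, 483, 0]) cylinder(h = 3564, r = 123);


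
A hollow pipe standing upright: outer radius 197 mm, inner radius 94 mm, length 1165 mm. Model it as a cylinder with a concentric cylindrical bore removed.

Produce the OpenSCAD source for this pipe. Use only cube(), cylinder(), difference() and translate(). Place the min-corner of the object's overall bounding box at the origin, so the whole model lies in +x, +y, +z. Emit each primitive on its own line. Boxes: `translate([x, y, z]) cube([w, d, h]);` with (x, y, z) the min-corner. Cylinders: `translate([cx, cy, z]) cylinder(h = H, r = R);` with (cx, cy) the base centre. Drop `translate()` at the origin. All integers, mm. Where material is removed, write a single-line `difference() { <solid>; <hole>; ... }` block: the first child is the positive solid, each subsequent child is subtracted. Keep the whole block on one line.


difference() { translate([197, 197, 0]) cylinder(h = 1165, r = 197); translate([197, 197, 0]) cylinder(h = 1165, r = 94); }


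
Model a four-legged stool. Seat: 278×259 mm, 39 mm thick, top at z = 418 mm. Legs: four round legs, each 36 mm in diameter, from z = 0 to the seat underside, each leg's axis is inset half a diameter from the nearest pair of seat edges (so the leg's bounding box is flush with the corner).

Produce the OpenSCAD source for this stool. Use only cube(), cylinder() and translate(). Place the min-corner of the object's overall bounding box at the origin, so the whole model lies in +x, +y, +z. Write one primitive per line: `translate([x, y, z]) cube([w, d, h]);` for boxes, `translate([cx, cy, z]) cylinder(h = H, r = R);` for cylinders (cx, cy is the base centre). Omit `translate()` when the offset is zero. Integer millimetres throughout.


translate([0, 0, 379]) cube([278, 259, 39]);
translate([18, 18, 0]) cylinder(h = 379, r = 18);
translate([260, 18, 0]) cylinder(h = 379, r = 18);
translate([18, 241, 0]) cylinder(h = 379, r = 18);
translate([260, 241, 0]) cylinder(h = 379, r = 18);


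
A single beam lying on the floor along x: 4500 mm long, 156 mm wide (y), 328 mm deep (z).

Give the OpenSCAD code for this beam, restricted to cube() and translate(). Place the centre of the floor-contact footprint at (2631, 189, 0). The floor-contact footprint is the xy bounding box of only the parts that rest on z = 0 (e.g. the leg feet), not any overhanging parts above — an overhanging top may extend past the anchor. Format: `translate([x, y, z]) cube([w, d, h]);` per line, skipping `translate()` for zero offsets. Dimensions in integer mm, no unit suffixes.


translate([381, 111, 0]) cube([4500, 156, 328]);


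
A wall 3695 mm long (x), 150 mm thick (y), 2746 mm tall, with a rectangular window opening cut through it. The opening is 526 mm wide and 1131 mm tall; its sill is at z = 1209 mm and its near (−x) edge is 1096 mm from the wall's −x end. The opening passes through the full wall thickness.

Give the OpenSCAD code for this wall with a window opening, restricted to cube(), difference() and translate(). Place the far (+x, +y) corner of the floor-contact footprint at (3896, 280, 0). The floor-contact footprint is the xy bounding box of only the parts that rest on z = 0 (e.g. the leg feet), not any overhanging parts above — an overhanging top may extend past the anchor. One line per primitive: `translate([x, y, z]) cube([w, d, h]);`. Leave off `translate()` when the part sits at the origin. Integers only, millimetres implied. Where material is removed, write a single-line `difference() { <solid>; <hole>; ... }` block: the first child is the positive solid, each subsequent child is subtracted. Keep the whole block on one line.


difference() { translate([201, 130, 0]) cube([3695, 150, 2746]); translate([1297, 130, 1209]) cube([526, 150, 1131]); }


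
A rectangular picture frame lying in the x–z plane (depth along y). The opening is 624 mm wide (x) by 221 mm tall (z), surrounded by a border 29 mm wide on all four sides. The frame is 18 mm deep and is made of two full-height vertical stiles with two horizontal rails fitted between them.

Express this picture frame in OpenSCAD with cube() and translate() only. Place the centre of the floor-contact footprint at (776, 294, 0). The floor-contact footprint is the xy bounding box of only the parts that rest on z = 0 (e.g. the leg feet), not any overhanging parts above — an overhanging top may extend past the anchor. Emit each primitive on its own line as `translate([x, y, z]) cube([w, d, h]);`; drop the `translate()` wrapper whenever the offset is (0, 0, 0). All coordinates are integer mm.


translate([435, 285, 0]) cube([29, 18, 279]);
translate([1088, 285, 0]) cube([29, 18, 279]);
translate([464, 285, 0]) cube([624, 18, 29]);
translate([464, 285, 250]) cube([624, 18, 29]);


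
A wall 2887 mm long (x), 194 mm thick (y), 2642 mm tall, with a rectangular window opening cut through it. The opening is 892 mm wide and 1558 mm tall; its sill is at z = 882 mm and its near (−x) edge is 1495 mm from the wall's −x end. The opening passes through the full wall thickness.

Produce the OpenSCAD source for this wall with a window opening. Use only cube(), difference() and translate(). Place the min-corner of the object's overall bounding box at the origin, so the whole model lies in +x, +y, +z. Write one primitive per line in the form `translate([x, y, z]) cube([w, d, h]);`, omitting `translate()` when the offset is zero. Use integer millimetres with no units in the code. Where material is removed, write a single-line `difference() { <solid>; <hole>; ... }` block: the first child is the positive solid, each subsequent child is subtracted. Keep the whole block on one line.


difference() { cube([2887, 194, 2642]); translate([1495, 0, 882]) cube([892, 194, 1558]); }


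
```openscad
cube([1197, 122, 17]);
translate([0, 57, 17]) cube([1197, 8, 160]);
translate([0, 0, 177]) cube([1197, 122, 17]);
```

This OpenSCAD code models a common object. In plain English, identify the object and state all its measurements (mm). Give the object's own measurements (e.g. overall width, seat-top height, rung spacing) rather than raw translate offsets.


An I-beam lying along x, 1197 mm long. Overall section height 194 mm. Two flanges 122 mm wide (y) and 17 mm thick, one on the floor and one at the top; a web 8 mm thick runs between them, centred on the flange width.


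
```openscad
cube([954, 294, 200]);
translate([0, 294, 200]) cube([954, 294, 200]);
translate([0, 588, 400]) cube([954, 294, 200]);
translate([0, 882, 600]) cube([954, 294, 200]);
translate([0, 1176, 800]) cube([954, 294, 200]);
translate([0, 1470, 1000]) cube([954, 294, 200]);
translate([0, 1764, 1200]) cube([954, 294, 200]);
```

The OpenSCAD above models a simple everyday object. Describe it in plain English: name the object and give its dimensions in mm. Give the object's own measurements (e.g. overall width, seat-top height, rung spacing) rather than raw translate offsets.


A straight staircase of 7 solid steps. Each step is 954 mm wide (x), 294 mm deep (y, the going) and 200 mm tall (the rise). The first step rests on the floor; each subsequent step sits one going further in +y and one rise higher in +z, directly behind and above the previous step with no overlap.


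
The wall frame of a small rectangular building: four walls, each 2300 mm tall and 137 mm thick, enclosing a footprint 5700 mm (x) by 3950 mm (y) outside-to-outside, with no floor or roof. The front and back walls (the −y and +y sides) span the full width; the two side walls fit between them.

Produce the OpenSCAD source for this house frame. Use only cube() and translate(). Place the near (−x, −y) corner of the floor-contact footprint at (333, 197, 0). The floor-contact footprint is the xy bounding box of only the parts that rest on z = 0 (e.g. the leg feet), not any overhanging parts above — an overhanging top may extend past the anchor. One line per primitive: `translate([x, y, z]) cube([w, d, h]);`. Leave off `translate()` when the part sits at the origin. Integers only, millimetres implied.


translate([333, 197, 0]) cube([5700, 137, 2300]);
translate([333, 4010, 0]) cube([5700, 137, 2300]);
translate([333, 334, 0]) cube([137, 3676, 2300]);
translate([5896, 334, 0]) cube([137, 3676, 2300]);


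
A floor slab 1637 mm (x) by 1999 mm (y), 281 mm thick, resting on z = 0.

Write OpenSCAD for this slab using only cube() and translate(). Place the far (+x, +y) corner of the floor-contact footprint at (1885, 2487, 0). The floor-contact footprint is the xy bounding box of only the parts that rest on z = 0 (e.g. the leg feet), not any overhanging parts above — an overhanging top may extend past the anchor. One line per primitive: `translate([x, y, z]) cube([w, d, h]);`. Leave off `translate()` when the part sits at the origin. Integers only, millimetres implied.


translate([248, 488, 0]) cube([1637, 1999, 281]);


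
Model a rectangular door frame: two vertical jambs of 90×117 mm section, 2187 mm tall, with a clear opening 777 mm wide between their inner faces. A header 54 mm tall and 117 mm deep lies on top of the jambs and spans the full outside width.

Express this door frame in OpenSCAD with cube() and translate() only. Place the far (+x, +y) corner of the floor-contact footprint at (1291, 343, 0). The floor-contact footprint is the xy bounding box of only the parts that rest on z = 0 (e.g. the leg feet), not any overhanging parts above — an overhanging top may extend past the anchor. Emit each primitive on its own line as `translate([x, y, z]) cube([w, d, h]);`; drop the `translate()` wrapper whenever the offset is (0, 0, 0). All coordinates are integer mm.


translate([334, 226, 0]) cube([90, 117, 2187]);
translate([1201, 226, 0]) cube([90, 117, 2187]);
translate([334, 226, 2187]) cube([957, 117, 54]);


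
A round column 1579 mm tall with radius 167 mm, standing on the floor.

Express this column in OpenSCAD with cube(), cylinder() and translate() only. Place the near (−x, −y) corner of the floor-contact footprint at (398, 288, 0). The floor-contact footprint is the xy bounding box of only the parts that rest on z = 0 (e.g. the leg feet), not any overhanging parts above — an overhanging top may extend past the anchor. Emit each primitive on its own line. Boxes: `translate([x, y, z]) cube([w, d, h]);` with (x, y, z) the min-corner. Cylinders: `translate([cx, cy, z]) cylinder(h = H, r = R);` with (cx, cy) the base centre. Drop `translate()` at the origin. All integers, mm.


translate([565, 455, 0]) cylinder(h = 1579, r = 167);


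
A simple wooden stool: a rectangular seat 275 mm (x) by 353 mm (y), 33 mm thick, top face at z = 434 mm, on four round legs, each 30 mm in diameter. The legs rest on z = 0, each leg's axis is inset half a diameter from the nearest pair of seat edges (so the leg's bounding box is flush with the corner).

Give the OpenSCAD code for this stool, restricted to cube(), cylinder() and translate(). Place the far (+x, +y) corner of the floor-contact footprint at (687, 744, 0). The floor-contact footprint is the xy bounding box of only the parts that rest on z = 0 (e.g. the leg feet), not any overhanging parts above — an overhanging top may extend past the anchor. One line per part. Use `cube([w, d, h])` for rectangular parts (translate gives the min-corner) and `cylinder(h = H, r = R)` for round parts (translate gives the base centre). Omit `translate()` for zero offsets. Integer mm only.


translate([412, 391, 401]) cube([275, 353, 33]);
translate([427, 406, 0]) cylinder(h = 401, r = 15);
translate([672, 406, 0]) cylinder(h = 401, r = 15);
translate([427, 729, 0]) cylinder(h = 401, r = 15);
translate([672, 729, 0]) cylinder(h = 401, r = 15);


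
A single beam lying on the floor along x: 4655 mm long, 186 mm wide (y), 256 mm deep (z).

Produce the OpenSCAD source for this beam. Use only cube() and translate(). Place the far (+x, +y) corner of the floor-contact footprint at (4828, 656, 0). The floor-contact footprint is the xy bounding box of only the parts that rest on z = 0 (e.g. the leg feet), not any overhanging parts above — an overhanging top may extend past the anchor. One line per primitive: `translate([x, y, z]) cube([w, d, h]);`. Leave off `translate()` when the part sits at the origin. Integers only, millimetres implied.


translate([173, 470, 0]) cube([4655, 186, 256]);


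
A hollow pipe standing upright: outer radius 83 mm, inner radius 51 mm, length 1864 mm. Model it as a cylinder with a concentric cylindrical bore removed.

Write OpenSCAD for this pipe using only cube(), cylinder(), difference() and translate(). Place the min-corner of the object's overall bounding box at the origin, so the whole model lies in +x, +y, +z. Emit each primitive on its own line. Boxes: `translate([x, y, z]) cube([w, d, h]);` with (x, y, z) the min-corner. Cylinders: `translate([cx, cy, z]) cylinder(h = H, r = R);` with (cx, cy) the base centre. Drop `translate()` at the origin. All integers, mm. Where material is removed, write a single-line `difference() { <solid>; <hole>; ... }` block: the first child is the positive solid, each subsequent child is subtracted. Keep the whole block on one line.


difference() { translate([83, 83, 0]) cylinder(h = 1864, r = 83); translate([83, 83, 0]) cylinder(h = 1864, r = 51); }


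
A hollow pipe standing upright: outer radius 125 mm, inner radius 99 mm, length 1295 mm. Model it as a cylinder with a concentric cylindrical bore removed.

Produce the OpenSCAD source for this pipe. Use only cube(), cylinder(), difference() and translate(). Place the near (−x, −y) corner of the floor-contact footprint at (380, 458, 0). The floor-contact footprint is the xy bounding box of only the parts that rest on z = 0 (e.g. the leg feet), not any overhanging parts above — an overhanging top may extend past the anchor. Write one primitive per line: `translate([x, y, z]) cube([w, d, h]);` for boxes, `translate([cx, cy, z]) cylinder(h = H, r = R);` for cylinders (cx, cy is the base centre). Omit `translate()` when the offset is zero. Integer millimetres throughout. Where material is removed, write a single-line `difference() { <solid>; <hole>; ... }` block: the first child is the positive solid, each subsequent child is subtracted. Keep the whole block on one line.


difference() { translate([505, 583, 0]) cylinder(h = 1295, r = 125); translate([505, 583, 0]) cylinder(h = 1295, r = 99); }


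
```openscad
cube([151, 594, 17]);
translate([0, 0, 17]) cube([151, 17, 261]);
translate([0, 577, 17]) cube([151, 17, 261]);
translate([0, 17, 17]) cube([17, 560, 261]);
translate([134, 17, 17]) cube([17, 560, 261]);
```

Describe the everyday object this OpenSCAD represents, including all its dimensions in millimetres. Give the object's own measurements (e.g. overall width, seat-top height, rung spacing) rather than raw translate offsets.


An open-topped rectangular box: outside dimensions 151×594×278 mm, with a uniform wall and base thickness of 17 mm. The base is a full 151×594 slab on the floor; four walls sit on top of the base. The front and back walls (the −y and +y sides) span the full width; the two side walls fit between them.


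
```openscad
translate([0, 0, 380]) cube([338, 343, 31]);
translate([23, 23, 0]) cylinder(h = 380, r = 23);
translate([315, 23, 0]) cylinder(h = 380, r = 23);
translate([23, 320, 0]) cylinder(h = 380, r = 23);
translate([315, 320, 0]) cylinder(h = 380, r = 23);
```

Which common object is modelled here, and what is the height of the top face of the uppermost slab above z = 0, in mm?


A stool. The seat height is 411 mm.

A 338×343×31 slab at z = 380 on four corner cylinders — a stool. The seat top is 380 + 31 = 411 mm.


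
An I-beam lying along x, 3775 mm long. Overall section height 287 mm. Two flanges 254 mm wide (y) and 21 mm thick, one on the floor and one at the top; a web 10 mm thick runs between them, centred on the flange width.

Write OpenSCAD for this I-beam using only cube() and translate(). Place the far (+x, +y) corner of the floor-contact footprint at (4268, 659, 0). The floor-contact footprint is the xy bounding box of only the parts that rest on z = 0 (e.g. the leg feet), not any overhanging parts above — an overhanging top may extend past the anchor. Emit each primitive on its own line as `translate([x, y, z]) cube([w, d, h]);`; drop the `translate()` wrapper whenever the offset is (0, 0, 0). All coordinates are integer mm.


translate([493, 405, 0]) cube([3775, 254, 21]);
translate([493, 527, 21]) cube([3775, 10, 245]);
translate([493, 405, 266]) cube([3775, 254, 21]);


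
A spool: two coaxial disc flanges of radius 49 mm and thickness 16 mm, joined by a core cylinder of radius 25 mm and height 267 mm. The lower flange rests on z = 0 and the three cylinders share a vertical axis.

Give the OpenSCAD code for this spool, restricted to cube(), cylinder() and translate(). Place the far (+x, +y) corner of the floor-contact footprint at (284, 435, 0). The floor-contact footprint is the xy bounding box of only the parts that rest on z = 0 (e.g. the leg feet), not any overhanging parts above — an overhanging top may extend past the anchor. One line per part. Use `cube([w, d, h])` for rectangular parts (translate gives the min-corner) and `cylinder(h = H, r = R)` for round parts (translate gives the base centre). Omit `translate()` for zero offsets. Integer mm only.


translate([235, 386, 0]) cylinder(h = 16, r = 49);
translate([235, 386, 16]) cylinder(h = 267, r = 25);
translate([235, 386, 283]) cylinder(h = 16, r = 49);


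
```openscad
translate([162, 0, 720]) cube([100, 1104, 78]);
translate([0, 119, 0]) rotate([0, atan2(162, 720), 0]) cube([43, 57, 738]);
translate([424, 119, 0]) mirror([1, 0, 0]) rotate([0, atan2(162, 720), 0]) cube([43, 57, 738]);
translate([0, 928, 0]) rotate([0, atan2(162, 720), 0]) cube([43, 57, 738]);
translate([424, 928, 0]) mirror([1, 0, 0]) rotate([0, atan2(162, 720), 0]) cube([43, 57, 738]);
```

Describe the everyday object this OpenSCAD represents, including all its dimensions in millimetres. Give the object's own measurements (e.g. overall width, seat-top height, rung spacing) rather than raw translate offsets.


A sawhorse. A 100×1104×78 mm beam (x, y, z) sits on two A-frame leg pairs. Each pair is two raked legs of 43×57 mm section (57 mm along y) splaying symmetrically in x. Each leg rises 720 mm vertically over 162 mm of horizontal reach and is 738 mm long along its own axis. Every leg's outer bottom edge rests on the floor and its outer top edge meets a bottom edge of the beam — the left legs (tilting toward +x) meet the beam's −x bottom edge, the right legs (their mirror images, tilting toward −x) meet its +x bottom edge — so the leg tops tuck under the beam, the beam's underside is 720 mm above the floor, and the feet are 424 mm apart outside-to-outside with the beam centred between them. The two leg pairs are set in 119 mm from either end of the beam.


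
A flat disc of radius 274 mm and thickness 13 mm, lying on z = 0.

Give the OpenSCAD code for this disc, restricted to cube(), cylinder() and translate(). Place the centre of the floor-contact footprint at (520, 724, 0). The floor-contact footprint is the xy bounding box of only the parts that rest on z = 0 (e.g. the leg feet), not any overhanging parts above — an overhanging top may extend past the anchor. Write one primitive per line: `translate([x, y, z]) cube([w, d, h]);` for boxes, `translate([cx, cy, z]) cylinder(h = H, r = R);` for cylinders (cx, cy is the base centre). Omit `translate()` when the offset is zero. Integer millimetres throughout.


translate([520, 724, 0]) cylinder(h = 13, r = 274);


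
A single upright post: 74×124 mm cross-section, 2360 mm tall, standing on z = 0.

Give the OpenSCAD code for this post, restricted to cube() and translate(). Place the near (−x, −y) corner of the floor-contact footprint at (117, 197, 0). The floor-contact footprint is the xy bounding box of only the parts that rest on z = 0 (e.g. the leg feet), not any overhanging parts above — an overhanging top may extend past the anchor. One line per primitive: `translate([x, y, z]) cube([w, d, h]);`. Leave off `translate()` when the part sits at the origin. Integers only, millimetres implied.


translate([117, 197, 0]) cube([74, 124, 2360]);


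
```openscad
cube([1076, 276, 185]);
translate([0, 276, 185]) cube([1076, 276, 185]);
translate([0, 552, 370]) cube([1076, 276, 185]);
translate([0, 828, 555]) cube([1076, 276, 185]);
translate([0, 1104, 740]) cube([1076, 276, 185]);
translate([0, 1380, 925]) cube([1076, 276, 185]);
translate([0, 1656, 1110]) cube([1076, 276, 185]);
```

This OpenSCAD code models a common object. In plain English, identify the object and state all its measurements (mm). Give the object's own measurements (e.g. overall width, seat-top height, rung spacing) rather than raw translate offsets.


A straight staircase of 7 solid steps. Each step is 1076 mm wide (x), 276 mm deep (y, the going) and 185 mm tall (the rise). The first step rests on the floor; each subsequent step sits one going further in +y and one rise higher in +z, directly behind and above the previous step with no overlap.


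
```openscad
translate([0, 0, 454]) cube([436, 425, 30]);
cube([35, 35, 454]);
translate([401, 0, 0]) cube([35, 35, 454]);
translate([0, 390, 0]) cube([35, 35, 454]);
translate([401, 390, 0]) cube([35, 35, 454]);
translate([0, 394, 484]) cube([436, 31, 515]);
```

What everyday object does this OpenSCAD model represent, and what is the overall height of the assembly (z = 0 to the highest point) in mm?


A chair. The overall height is 999 mm.

A slab on four corner posts with a tall panel at the back — a chair. The seat slab sits at z = 454 with thickness 30, and the 515 mm backrest starts at the seat top, so the overall height is 454 + 30 + 515 = 999 mm.


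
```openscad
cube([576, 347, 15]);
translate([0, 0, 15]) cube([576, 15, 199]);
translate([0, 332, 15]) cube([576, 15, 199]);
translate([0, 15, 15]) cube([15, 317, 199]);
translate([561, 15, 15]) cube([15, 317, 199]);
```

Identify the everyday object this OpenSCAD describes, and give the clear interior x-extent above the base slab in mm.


An open box. The internal width is 546 mm.

A 576×347 base slab with four walls standing on it — an open box. The base is 576 mm wide and the walls are 15 mm thick, so the internal width is 576 − 2 × 15 = 546 mm.


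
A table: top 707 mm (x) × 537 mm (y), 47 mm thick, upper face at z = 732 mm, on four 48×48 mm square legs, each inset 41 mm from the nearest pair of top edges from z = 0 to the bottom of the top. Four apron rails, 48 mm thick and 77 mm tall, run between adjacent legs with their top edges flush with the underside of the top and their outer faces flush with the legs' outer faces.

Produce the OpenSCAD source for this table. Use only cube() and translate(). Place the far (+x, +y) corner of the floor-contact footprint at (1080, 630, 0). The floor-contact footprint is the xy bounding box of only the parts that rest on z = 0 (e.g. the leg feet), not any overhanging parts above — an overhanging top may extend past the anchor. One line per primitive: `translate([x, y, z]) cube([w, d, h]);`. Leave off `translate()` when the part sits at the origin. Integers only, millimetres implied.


// leg_h = 732 - 47 = 685
// apron z = 685 - 77 = 608
translate([414, 134, 685]) cube([707, 537, 47]);
translate([455, 175, 0]) cube([48, 48, 685]);
translate([1032, 175, 0]) cube([48, 48, 685]);
translate([455, 582, 0]) cube([48, 48, 685]);
translate([1032, 582, 0]) cube([48, 48, 685]);
translate([503, 175, 608]) cube([529, 48, 77]);
translate([503, 582, 608]) cube([529, 48, 77]);
translate([455, 223, 608]) cube([48, 359, 77]);
translate([1032, 223, 608]) cube([48, 359, 77]);


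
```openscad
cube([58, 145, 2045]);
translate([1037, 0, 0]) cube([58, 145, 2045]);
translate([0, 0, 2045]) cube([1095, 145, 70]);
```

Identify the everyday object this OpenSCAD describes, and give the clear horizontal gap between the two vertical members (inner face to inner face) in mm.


A door frame. The clear opening width is 979 mm.

Two 2045 mm tall posts with a header on top — a door frame. The left jamb is 58 mm wide at x = 0; the right jamb starts at x = 1037. The clear opening is 1037 − 58 = 979 mm.


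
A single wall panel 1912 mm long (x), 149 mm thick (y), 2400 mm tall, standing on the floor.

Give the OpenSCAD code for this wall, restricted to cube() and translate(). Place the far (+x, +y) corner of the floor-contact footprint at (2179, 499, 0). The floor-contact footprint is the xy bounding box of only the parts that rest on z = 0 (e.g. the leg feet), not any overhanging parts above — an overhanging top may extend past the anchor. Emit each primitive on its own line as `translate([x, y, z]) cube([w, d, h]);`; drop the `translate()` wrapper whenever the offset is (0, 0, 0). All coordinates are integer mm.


translate([267, 350, 0]) cube([1912, 149, 2400]);


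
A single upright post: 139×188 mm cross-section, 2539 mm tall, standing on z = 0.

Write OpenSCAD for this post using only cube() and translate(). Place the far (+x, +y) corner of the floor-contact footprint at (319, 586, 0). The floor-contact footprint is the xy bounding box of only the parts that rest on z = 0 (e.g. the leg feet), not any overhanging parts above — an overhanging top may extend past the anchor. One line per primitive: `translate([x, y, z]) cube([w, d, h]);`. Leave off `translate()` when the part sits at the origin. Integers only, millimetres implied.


translate([180, 398, 0]) cube([139, 188, 2539]);


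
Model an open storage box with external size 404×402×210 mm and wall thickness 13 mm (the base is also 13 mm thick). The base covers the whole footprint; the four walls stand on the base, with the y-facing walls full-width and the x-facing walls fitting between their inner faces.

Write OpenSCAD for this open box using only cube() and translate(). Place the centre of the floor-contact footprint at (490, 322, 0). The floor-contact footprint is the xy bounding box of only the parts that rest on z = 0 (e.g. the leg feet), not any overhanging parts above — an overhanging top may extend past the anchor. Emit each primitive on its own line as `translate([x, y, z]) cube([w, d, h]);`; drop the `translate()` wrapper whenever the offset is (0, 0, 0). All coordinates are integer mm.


translate([288, 121, 0]) cube([404, 402, 13]);
translate([288, 121, 13]) cube([404, 13, 197]);
translate([288, 510, 13]) cube([404, 13, 197]);
translate([288, 134, 13]) cube([13, 376, 197]);
translate([679, 134, 13]) cube([13, 376, 197]);
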